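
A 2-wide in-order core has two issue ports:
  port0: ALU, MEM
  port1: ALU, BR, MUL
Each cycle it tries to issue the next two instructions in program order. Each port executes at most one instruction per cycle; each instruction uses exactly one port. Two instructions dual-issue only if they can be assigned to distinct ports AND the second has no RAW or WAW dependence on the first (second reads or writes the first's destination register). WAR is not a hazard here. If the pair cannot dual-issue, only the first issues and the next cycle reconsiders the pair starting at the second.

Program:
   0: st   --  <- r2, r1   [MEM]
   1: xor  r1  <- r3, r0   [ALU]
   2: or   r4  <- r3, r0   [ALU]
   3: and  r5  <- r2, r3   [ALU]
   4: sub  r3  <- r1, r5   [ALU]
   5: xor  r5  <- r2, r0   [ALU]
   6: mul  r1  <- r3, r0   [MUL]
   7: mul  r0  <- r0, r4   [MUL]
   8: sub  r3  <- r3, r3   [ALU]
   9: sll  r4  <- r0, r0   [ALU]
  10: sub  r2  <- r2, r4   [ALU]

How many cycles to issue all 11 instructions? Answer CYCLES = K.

0. st+xor @i0/i1  | pair
1. or+and @i2/i3  | pair
2. sub+xor @i4/i5  | pair
3. mul @i6  | no-port MUL/MUL
4. mul+sub @i7/i8  | pair
5. sll @i9  | RAW r4
6. sub @i10  | tail

CYCLES = 7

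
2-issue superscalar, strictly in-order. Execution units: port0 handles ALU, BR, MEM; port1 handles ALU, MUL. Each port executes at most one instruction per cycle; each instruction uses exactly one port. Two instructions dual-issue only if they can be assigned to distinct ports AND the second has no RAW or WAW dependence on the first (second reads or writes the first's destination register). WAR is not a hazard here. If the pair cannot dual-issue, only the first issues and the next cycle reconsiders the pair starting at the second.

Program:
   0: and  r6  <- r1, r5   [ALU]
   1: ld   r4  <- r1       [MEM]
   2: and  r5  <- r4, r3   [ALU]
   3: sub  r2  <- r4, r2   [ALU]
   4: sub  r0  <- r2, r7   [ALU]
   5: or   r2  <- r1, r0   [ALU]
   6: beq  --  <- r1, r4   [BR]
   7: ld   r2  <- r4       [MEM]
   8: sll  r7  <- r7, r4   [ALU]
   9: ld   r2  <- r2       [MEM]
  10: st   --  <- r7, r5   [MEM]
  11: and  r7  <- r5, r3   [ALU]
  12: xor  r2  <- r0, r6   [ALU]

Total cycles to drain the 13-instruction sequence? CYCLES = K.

CYCLES = 8

t=0 i0,i1:and.ALU+ld.MEM ; dual
t=1 i2,i3:and.ALU+sub.ALU ; dual
t=2 i4:sub.ALU ; RAW r0
t=3 i5,i6:or.ALU+beq.BR ; dual
t=4 i7,i8:ld.MEM+sll.ALU ; dual
t=5 i9:ld.MEM ; no-port MEM/MEM
t=6 i10,i11:st.MEM+and.ALU ; dual
t=7 i12:xor.ALU ; tail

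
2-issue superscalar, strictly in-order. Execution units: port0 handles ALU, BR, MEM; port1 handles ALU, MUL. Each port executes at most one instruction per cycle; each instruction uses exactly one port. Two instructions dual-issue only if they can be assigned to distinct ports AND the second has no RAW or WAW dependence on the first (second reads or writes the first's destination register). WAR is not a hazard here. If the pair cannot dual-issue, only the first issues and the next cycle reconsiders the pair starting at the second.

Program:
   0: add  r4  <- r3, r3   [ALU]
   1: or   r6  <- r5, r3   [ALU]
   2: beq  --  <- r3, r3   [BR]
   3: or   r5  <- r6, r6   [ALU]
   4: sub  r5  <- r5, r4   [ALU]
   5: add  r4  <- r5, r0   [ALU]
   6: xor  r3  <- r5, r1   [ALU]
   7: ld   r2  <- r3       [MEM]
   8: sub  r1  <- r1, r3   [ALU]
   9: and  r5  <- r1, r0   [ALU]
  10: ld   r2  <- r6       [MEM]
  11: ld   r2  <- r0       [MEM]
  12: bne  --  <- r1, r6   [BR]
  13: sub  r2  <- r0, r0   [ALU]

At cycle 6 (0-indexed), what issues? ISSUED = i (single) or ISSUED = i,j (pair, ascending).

ISSUED = 11

c0: i0&i1 add.ALU/or.ALU  dual
c1: i2&i3 beq.BR/or.ALU  dual
c2: i4 sub.ALU  RAW r5
c3: i5&i6 add.ALU/xor.ALU  dual
c4: i7&i8 ld.MEM/sub.ALU  dual
c5: i9&i10 and.ALU/ld.MEM  dual
c6: i11 ld.MEM  no-port MEM/BR
c7: i12&i13 bne.BR/sub.ALU  dual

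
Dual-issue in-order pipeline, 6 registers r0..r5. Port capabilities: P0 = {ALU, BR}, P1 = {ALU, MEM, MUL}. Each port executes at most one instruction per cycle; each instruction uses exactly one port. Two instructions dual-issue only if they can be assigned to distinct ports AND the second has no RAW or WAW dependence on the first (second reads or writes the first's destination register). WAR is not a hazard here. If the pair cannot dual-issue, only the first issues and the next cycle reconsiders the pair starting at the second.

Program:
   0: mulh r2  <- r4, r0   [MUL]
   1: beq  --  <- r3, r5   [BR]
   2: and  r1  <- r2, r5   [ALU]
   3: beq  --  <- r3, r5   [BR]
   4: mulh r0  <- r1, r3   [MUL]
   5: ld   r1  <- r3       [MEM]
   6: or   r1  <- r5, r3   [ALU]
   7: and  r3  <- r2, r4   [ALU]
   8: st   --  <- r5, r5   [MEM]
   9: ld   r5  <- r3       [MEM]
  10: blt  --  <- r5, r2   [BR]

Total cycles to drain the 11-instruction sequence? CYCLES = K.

t=0 i0+i1:mulh/beq ; 2-wide
t=1 i2+i3:and/beq ; 2-wide
t=2 i4:mulh ; no-port MUL/MEM
t=3 i5:ld ; WAW r1
t=4 i6+i7:or/and ; 2-wide
t=5 i8:st ; no-port MEM/MEM
t=6 i9:ld ; RAW r5
t=7 i10:blt ; tail

CYCLES = 8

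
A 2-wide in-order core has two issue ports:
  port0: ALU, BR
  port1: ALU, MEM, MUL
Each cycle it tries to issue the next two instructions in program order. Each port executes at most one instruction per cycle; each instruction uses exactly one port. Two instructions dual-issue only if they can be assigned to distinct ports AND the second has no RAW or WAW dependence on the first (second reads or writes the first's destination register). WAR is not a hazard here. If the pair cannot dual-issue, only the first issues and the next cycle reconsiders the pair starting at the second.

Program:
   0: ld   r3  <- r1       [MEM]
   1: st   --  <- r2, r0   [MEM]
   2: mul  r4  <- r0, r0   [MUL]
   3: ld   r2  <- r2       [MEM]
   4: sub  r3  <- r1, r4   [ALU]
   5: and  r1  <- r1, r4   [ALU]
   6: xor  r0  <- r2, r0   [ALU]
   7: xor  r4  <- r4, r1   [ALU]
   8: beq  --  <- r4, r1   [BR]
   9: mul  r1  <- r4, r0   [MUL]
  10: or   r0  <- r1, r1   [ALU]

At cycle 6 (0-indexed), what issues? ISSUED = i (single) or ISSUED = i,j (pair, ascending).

t=0 i0:ld ; no-port MEM/MEM
t=1 i1:st ; no-port MEM/MUL
t=2 i2:mul ; no-port MUL/MEM
t=3 i3+i4:ld sub ; pair
t=4 i5+i6:and xor ; pair
t=5 i7:xor ; RAW r4
t=6 i8+i9:beq mul ; pair
t=7 i10:or ; tail

ISSUED = 8,9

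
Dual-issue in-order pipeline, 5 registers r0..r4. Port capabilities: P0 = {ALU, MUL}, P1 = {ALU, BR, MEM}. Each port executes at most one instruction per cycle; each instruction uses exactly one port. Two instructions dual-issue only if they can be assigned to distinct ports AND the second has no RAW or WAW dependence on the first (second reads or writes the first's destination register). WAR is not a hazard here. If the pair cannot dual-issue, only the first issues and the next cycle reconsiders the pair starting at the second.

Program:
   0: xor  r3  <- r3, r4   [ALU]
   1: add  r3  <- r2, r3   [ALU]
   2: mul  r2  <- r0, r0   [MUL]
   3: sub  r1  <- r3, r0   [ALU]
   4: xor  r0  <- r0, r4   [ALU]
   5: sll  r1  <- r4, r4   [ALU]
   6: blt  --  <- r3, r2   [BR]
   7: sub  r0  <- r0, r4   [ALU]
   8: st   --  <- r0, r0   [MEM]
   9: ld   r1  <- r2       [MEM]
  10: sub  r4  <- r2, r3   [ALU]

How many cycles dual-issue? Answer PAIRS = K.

#0 head=0: xor i0 RAW+WAW r3
#1 head=1: add+mul i1,i2 dual
#2 head=3: sub+xor i3,i4 dual
#3 head=5: sll+blt i5,i6 dual
#4 head=7: sub i7 RAW r0
#5 head=8: st i8 no-port MEM/MEM
#6 head=9: ld+sub i9,i10 dual

PAIRS = 4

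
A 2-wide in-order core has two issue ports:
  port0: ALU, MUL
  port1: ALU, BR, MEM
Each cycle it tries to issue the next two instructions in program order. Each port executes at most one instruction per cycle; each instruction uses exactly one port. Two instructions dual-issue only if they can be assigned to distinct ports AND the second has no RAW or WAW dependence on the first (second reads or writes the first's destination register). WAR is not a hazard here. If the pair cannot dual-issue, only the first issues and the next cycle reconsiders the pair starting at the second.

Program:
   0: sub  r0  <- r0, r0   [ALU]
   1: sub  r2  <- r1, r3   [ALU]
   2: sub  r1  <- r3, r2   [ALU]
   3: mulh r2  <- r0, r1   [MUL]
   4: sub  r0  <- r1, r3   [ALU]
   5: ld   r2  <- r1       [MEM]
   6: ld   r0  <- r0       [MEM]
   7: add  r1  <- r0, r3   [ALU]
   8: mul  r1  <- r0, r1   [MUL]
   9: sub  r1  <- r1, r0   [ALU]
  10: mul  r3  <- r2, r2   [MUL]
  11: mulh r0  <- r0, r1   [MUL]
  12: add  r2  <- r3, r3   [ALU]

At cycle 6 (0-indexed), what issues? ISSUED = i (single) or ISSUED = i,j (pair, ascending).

t=0 i0&i1:sub+sub ; dual
t=1 i2:sub ; RAW r1
t=2 i3&i4:mulh+sub ; dual
t=3 i5:ld ; no-port MEM/MEM
t=4 i6:ld ; RAW r0
t=5 i7:add ; RAW+WAW r1
t=6 i8:mul ; RAW+WAW r1
t=7 i9&i10:sub+mul ; dual
t=8 i11&i12:mulh+add ; dual

ISSUED = 8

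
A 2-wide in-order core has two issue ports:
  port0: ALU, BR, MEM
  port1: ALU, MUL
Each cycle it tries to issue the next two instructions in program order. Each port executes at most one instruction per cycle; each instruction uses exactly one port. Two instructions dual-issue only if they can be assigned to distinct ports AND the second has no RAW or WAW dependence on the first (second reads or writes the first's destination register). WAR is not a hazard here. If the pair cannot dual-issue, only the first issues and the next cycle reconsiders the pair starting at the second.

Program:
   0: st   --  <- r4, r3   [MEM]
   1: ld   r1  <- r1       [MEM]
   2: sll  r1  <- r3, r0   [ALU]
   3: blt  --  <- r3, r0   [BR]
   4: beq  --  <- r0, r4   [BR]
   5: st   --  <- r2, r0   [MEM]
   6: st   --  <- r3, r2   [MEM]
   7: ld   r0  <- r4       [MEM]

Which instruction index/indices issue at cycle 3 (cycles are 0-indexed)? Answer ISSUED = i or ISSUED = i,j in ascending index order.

0. st.MEM @i0  | no-port MEM/MEM
1. ld.MEM @i1  | WAW r1
2. sll.ALU blt.BR @i2&i3  | 2-wide
3. beq.BR @i4  | no-port BR/MEM
4. st.MEM @i5  | no-port MEM/MEM
5. st.MEM @i6  | no-port MEM/MEM
6. ld.MEM @i7  | tail

ISSUED = 4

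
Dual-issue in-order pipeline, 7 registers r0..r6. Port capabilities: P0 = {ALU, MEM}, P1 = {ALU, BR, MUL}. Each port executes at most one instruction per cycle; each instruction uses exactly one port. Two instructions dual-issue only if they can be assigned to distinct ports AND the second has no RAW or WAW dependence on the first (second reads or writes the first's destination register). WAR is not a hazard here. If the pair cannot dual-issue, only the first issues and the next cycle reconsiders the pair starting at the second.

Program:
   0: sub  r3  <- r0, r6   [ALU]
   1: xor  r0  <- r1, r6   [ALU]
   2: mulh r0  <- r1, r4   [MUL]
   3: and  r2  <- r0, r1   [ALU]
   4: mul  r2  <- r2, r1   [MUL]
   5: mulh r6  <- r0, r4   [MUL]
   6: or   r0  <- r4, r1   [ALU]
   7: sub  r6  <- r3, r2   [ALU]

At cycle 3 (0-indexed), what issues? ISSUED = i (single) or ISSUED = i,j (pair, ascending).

ISSUED = 4

#0 head=0: sub.ALU/xor.ALU i0&i1 2-wide
#1 head=2: mulh.MUL i2 RAW r0
#2 head=3: and.ALU i3 RAW+WAW r2
#3 head=4: mul.MUL i4 no-port MUL/MUL
#4 head=5: mulh.MUL/or.ALU i5&i6 2-wide
#5 head=7: sub.ALU i7 tail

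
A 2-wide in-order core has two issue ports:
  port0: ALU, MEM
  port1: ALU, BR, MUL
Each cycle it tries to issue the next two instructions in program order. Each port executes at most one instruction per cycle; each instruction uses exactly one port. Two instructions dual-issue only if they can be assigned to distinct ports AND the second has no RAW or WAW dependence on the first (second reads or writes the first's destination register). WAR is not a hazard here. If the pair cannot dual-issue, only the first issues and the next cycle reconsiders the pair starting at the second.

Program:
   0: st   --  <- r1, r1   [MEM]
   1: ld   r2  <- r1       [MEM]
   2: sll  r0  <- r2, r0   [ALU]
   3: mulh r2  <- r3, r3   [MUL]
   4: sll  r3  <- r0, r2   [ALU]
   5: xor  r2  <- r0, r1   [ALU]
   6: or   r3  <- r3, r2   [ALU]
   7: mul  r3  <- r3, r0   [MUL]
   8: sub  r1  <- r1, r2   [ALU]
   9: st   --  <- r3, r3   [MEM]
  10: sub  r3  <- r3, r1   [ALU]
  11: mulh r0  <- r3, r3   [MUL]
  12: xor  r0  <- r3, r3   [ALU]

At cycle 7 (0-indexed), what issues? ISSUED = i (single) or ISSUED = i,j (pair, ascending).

c0: i0 st.MEM  no-port MEM/MEM
c1: i1 ld.MEM  RAW r2
c2: i2,i3 sll.ALU+mulh.MUL  pair
c3: i4,i5 sll.ALU+xor.ALU  pair
c4: i6 or.ALU  RAW+WAW r3
c5: i7,i8 mul.MUL+sub.ALU  pair
c6: i9,i10 st.MEM+sub.ALU  pair
c7: i11 mulh.MUL  WAW r0
c8: i12 xor.ALU  tail

ISSUED = 11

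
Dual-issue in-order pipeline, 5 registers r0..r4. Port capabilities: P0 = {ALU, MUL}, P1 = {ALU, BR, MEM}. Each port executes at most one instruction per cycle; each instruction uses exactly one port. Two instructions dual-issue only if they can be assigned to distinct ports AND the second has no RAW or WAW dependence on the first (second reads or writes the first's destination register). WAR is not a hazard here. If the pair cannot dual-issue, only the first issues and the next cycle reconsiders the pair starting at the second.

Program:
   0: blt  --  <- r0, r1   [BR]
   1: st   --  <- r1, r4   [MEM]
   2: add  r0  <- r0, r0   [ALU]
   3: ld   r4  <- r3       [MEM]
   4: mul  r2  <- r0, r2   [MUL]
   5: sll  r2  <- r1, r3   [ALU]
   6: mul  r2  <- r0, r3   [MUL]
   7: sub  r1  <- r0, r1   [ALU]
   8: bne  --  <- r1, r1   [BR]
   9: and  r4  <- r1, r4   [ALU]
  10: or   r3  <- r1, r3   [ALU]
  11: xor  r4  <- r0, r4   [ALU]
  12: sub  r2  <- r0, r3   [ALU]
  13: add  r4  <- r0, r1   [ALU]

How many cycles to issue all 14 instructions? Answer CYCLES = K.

#0 head=0: blt.BR i0 no-port BR/MEM
#1 head=1: st.MEM/add.ALU i1/i2 dual
#2 head=3: ld.MEM/mul.MUL i3/i4 dual
#3 head=5: sll.ALU i5 WAW r2
#4 head=6: mul.MUL/sub.ALU i6/i7 dual
#5 head=8: bne.BR/and.ALU i8/i9 dual
#6 head=10: or.ALU/xor.ALU i10/i11 dual
#7 head=12: sub.ALU/add.ALU i12/i13 dual

CYCLES = 8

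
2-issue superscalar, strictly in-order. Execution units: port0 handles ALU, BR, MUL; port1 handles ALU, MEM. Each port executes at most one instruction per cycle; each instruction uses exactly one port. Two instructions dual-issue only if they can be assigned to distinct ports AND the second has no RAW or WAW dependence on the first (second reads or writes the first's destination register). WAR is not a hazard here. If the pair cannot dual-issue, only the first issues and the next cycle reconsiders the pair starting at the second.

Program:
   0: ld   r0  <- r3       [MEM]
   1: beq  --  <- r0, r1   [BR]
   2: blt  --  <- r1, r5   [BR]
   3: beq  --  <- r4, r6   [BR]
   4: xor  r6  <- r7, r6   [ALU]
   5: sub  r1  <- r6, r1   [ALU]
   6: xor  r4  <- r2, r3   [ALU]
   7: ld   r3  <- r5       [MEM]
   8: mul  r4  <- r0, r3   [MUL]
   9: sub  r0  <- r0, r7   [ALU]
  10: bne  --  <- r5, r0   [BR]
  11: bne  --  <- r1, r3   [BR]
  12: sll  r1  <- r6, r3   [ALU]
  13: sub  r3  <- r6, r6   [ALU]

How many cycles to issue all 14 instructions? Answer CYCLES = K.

CYCLES = 10

t=0 i0:ld.MEM ; RAW r0
t=1 i1:beq.BR ; no-port BR/BR
t=2 i2:blt.BR ; no-port BR/BR
t=3 i3&i4:beq.BR+xor.ALU ; 2-wide
t=4 i5&i6:sub.ALU+xor.ALU ; 2-wide
t=5 i7:ld.MEM ; RAW r3
t=6 i8&i9:mul.MUL+sub.ALU ; 2-wide
t=7 i10:bne.BR ; no-port BR/BR
t=8 i11&i12:bne.BR+sll.ALU ; 2-wide
t=9 i13:sub.ALU ; tail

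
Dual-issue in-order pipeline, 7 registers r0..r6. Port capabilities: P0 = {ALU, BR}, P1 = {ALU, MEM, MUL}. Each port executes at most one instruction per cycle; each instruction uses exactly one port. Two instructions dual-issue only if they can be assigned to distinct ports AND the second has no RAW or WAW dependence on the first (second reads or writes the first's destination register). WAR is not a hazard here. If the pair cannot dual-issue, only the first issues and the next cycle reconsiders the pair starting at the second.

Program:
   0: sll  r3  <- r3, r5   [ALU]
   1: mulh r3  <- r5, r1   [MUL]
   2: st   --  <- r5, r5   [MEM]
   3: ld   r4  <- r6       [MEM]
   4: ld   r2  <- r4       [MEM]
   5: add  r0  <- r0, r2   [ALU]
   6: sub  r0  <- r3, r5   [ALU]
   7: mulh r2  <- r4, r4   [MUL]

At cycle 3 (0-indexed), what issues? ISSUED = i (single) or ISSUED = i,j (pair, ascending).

ISSUED = 3

c0: i0 sll.ALU  WAW r3
c1: i1 mulh.MUL  no-port MUL/MEM
c2: i2 st.MEM  no-port MEM/MEM
c3: i3 ld.MEM  no-port MEM/MEM
c4: i4 ld.MEM  RAW r2
c5: i5 add.ALU  WAW r0
c6: i6,i7 sub.ALU;mulh.MUL  dual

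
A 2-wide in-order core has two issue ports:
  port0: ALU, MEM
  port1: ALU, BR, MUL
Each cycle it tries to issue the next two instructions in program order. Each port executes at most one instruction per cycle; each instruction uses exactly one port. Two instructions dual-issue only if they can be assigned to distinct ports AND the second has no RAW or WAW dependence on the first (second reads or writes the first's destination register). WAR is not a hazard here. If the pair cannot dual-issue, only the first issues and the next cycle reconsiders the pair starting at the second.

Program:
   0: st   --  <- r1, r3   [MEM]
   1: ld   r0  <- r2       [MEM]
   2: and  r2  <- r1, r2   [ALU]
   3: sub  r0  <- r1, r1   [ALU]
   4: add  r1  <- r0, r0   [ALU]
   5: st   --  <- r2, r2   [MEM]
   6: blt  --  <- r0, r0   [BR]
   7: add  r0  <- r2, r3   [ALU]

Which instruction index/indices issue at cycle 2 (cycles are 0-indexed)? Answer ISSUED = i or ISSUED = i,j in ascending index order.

ISSUED = 3

t=0 i0:st ; no-port MEM/MEM
t=1 i1+i2:ld+and ; 2-wide
t=2 i3:sub ; RAW r0
t=3 i4+i5:add+st ; 2-wide
t=4 i6+i7:blt+add ; 2-wide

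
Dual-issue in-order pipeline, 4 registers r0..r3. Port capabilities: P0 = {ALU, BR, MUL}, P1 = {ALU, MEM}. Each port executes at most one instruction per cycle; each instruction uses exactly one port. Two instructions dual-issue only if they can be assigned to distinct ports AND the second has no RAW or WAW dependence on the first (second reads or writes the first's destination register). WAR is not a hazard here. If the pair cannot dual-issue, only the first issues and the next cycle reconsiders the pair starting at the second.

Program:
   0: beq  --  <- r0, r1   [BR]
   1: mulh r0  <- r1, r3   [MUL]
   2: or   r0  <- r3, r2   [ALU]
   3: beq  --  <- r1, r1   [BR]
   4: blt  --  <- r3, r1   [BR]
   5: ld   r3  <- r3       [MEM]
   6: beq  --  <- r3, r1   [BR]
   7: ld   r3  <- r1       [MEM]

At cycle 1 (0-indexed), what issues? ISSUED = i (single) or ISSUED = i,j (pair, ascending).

c0: i0 beq.BR  no-port BR/MUL
c1: i1 mulh.MUL  WAW r0
c2: i2,i3 or.ALU+beq.BR  pair
c3: i4,i5 blt.BR+ld.MEM  pair
c4: i6,i7 beq.BR+ld.MEM  pair

ISSUED = 1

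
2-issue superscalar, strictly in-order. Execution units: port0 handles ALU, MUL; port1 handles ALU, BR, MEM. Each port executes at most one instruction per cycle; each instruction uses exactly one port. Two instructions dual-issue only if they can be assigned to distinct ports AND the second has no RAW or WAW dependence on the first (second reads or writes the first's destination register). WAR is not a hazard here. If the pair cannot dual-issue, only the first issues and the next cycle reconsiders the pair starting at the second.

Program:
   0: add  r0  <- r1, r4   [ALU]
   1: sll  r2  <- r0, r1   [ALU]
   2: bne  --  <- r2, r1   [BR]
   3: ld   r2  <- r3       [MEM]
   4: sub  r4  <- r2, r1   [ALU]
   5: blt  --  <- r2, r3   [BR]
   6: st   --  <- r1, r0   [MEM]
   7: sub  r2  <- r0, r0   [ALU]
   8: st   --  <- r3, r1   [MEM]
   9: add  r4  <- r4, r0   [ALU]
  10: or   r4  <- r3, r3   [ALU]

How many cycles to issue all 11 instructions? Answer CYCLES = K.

CYCLES = 8

0. add.ALU @i0  | RAW r0
1. sll.ALU @i1  | RAW r2
2. bne.BR @i2  | no-port BR/MEM
3. ld.MEM @i3  | RAW r2
4. sub.ALU+blt.BR @i4&i5  | 2-wide
5. st.MEM+sub.ALU @i6&i7  | 2-wide
6. st.MEM+add.ALU @i8&i9  | 2-wide
7. or.ALU @i10  | tail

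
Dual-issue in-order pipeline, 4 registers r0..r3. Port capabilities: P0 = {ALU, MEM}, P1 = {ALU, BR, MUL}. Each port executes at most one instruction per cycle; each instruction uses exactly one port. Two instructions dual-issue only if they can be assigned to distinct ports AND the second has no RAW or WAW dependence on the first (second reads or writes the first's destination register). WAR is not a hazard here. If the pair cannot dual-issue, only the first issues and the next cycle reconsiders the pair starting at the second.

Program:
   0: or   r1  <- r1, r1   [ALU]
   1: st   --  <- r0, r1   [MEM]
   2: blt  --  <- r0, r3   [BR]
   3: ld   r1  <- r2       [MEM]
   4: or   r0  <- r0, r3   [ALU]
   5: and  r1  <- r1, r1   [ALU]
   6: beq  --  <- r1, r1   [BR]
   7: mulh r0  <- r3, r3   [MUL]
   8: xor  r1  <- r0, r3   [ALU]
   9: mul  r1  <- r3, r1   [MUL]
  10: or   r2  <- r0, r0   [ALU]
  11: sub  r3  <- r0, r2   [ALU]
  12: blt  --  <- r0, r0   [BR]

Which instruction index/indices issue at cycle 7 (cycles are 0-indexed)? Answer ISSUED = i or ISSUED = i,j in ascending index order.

0. or.ALU @i0  | RAW r1
1. st.MEM/blt.BR @i1&i2  | 2-wide
2. ld.MEM/or.ALU @i3&i4  | 2-wide
3. and.ALU @i5  | RAW r1
4. beq.BR @i6  | no-port BR/MUL
5. mulh.MUL @i7  | RAW r0
6. xor.ALU @i8  | RAW+WAW r1
7. mul.MUL/or.ALU @i9&i10  | 2-wide
8. sub.ALU/blt.BR @i11&i12  | 2-wide

ISSUED = 9,10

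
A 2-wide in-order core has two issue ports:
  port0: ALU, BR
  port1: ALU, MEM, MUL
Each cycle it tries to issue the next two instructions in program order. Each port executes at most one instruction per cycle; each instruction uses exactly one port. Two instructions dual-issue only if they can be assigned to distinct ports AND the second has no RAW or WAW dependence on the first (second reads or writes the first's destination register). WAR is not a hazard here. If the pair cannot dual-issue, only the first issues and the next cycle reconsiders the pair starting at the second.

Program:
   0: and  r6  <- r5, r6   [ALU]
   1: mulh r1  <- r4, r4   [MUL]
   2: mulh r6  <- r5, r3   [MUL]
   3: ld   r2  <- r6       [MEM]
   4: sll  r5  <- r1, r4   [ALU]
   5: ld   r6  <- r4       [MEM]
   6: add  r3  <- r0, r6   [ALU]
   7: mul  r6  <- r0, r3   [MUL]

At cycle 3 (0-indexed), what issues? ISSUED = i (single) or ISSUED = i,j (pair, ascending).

ISSUED = 5

0. and.ALU;mulh.MUL @i0&i1  | pair
1. mulh.MUL @i2  | no-port MUL/MEM
2. ld.MEM;sll.ALU @i3&i4  | pair
3. ld.MEM @i5  | RAW r6
4. add.ALU @i6  | RAW r3
5. mul.MUL @i7  | tail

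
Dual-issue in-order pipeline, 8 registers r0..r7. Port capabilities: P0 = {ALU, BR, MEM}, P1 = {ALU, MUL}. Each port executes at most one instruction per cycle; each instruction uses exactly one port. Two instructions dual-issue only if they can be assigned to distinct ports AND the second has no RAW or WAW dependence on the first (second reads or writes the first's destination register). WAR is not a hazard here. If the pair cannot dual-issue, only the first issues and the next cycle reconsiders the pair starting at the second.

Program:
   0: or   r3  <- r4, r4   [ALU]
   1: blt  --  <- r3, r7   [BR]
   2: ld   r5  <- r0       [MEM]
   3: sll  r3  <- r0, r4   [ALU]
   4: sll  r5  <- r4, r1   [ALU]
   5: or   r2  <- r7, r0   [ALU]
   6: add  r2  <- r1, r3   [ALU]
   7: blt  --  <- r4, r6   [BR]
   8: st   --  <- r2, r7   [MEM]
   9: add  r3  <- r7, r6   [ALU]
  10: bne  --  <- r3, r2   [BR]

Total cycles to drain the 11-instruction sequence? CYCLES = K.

0. or @i0  | RAW r3
1. blt @i1  | no-port BR/MEM
2. ld sll @i2+i3  | dual
3. sll or @i4+i5  | dual
4. add blt @i6+i7  | dual
5. st add @i8+i9  | dual
6. bne @i10  | tail

CYCLES = 7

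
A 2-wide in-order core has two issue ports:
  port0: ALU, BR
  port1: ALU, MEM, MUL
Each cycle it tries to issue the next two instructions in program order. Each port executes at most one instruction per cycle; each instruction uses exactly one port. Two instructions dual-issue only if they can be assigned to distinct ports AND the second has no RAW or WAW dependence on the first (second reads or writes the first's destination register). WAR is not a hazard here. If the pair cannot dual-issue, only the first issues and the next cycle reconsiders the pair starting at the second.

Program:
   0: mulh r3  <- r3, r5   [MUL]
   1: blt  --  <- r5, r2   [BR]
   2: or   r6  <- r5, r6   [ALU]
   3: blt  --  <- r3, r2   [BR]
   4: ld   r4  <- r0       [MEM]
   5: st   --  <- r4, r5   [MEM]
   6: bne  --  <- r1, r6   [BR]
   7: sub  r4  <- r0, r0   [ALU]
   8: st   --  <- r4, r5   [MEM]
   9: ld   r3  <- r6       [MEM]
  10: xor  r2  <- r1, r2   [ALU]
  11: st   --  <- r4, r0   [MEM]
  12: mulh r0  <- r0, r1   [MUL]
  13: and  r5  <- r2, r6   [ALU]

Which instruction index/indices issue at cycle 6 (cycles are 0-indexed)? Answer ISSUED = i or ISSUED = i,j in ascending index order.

0. mulh;blt @i0+i1  | 2-wide
1. or;blt @i2+i3  | 2-wide
2. ld @i4  | no-port MEM/MEM
3. st;bne @i5+i6  | 2-wide
4. sub @i7  | RAW r4
5. st @i8  | no-port MEM/MEM
6. ld;xor @i9+i10  | 2-wide
7. st @i11  | no-port MEM/MUL
8. mulh;and @i12+i13  | 2-wide

ISSUED = 9,10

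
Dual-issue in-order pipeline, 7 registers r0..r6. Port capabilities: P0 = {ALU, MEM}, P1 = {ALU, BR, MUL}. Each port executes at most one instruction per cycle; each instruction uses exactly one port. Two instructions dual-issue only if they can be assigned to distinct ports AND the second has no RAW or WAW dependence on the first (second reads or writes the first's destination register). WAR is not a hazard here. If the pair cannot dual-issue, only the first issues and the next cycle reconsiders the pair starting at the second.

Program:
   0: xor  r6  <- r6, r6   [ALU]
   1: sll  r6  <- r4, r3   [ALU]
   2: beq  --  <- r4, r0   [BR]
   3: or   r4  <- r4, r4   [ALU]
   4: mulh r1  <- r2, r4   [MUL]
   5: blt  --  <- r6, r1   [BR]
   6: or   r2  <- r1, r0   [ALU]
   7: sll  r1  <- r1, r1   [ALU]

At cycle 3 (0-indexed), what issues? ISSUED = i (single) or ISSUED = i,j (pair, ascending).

[0] i0  xor.ALU  -- WAW r6
[1] i1,i2  sll.ALU beq.BR  -- dual
[2] i3  or.ALU  -- RAW r4
[3] i4  mulh.MUL  -- no-port MUL/BR
[4] i5,i6  blt.BR or.ALU  -- dual
[5] i7  sll.ALU  -- tail

ISSUED = 4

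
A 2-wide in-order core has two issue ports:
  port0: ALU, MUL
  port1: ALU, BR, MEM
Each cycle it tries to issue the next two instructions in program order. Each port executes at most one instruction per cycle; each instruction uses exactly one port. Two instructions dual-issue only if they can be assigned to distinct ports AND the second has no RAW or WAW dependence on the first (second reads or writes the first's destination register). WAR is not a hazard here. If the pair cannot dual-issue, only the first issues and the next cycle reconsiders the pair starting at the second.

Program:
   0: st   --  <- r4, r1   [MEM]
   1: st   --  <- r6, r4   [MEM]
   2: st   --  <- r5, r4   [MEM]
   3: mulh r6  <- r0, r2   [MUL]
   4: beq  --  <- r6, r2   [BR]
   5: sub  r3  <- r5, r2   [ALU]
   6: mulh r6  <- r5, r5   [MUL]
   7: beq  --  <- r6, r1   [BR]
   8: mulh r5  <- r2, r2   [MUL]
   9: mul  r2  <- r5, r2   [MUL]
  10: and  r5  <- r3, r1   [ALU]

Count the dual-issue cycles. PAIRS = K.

PAIRS = 4

0. st @i0  | no-port MEM/MEM
1. st @i1  | no-port MEM/MEM
2. st/mulh @i2+i3  | 2-wide
3. beq/sub @i4+i5  | 2-wide
4. mulh @i6  | RAW r6
5. beq/mulh @i7+i8  | 2-wide
6. mul/and @i9+i10  | 2-wide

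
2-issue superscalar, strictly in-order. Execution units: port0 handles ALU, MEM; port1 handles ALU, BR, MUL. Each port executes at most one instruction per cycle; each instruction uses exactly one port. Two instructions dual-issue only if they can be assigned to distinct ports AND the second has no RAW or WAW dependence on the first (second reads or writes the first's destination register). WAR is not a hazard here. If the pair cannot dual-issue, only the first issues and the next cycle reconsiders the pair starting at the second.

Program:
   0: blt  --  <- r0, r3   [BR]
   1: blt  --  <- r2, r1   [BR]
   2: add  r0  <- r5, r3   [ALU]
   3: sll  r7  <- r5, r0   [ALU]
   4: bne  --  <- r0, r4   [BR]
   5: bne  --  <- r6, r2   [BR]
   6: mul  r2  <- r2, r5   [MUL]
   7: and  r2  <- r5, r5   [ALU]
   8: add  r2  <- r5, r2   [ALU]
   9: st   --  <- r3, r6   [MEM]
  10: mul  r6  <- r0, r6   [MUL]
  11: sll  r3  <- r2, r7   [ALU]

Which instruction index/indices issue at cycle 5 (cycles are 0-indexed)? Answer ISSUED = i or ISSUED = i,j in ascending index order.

ISSUED = 7

[0] i0  blt  -- no-port BR/BR
[1] i1&i2  blt;add  -- pair
[2] i3&i4  sll;bne  -- pair
[3] i5  bne  -- no-port BR/MUL
[4] i6  mul  -- WAW r2
[5] i7  and  -- RAW+WAW r2
[6] i8&i9  add;st  -- pair
[7] i10&i11  mul;sll  -- pair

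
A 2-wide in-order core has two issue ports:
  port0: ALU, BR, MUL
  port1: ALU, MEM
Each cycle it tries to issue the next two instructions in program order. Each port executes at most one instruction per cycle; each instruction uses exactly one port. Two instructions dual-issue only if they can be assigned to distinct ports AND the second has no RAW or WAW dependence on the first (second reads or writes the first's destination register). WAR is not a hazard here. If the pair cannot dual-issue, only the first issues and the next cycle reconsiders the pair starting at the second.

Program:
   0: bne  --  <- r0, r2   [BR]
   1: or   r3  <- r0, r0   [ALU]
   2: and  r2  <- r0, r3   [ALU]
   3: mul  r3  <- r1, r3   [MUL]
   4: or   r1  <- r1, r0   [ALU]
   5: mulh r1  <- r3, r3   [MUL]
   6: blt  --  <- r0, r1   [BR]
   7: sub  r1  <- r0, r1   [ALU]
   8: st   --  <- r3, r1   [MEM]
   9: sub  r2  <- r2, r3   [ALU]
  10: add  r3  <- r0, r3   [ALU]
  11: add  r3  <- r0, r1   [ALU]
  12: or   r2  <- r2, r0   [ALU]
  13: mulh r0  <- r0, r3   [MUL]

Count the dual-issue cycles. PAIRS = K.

PAIRS = 5

  cy0 -> i0&i1 (bne.BR;or.ALU) 2-wide
  cy1 -> i2&i3 (and.ALU;mul.MUL) 2-wide
  cy2 -> i4 (or.ALU) WAW r1
  cy3 -> i5 (mulh.MUL) no-port MUL/BR
  cy4 -> i6&i7 (blt.BR;sub.ALU) 2-wide
  cy5 -> i8&i9 (st.MEM;sub.ALU) 2-wide
  cy6 -> i10 (add.ALU) WAW r3
  cy7 -> i11&i12 (add.ALU;or.ALU) 2-wide
  cy8 -> i13 (mulh.MUL) tail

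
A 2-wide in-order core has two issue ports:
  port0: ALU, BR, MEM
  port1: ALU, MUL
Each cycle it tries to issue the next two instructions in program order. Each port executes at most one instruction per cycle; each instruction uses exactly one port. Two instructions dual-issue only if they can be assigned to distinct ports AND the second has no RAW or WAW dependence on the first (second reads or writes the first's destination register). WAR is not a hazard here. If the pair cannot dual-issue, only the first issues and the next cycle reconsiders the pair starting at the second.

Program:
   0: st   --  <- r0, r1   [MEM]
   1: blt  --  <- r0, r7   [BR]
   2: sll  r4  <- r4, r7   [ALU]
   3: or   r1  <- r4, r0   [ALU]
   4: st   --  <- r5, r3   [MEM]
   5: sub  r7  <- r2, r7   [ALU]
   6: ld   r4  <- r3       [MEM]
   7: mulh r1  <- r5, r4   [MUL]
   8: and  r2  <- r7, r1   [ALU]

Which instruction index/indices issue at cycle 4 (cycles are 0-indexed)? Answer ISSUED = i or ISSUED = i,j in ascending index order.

ISSUED = 7

[0] i0  st.MEM  -- no-port MEM/BR
[1] i1+i2  blt.BR+sll.ALU  -- dual
[2] i3+i4  or.ALU+st.MEM  -- dual
[3] i5+i6  sub.ALU+ld.MEM  -- dual
[4] i7  mulh.MUL  -- RAW r1
[5] i8  and.ALU  -- tail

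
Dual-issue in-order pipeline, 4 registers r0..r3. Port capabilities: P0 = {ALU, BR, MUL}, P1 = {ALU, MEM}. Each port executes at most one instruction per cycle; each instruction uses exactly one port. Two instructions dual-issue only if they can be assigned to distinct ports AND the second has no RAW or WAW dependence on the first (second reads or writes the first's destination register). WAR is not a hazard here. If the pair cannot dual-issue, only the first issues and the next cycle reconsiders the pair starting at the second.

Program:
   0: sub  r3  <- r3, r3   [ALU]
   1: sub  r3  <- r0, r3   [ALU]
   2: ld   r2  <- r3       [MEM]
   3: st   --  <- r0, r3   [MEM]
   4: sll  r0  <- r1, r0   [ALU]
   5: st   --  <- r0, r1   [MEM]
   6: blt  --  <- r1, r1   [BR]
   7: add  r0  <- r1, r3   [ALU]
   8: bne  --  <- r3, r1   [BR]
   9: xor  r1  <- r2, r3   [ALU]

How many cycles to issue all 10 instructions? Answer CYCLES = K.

CYCLES = 7

#0 head=0: sub.ALU i0 RAW+WAW r3
#1 head=1: sub.ALU i1 RAW r3
#2 head=2: ld.MEM i2 no-port MEM/MEM
#3 head=3: st.MEM sll.ALU i3/i4 pair
#4 head=5: st.MEM blt.BR i5/i6 pair
#5 head=7: add.ALU bne.BR i7/i8 pair
#6 head=9: xor.ALU i9 tail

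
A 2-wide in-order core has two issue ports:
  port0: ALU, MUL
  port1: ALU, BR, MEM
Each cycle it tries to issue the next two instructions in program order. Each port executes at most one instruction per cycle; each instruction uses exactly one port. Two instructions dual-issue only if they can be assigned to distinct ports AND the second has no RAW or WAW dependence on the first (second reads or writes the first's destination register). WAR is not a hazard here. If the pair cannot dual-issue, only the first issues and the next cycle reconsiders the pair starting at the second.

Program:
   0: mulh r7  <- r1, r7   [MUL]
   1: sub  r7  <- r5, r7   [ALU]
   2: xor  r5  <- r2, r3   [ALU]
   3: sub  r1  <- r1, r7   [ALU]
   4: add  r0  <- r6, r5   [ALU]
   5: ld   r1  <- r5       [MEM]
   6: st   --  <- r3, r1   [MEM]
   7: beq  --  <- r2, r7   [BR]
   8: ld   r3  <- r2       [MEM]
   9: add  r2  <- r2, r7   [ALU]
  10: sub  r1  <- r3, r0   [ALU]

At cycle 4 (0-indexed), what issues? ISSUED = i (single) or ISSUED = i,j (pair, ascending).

ISSUED = 6

0. mulh.MUL @i0  | RAW+WAW r7
1. sub.ALU;xor.ALU @i1+i2  | 2-wide
2. sub.ALU;add.ALU @i3+i4  | 2-wide
3. ld.MEM @i5  | no-port MEM/MEM
4. st.MEM @i6  | no-port MEM/BR
5. beq.BR @i7  | no-port BR/MEM
6. ld.MEM;add.ALU @i8+i9  | 2-wide
7. sub.ALU @i10  | tail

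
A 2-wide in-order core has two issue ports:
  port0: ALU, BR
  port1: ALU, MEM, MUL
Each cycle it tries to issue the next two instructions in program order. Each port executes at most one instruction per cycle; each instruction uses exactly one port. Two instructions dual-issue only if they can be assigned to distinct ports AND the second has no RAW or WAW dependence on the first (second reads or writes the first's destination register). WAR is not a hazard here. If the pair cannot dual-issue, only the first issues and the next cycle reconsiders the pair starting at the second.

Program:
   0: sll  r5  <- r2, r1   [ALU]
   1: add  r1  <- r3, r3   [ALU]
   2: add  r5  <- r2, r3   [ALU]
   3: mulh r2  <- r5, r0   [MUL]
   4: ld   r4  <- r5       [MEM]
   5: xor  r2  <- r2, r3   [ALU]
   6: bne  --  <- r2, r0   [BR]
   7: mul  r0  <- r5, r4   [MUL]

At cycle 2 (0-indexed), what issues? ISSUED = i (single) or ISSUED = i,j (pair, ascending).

ISSUED = 3

  cy0 -> i0&i1 (sll.ALU/add.ALU) 2-wide
  cy1 -> i2 (add.ALU) RAW r5
  cy2 -> i3 (mulh.MUL) no-port MUL/MEM
  cy3 -> i4&i5 (ld.MEM/xor.ALU) 2-wide
  cy4 -> i6&i7 (bne.BR/mul.MUL) 2-wide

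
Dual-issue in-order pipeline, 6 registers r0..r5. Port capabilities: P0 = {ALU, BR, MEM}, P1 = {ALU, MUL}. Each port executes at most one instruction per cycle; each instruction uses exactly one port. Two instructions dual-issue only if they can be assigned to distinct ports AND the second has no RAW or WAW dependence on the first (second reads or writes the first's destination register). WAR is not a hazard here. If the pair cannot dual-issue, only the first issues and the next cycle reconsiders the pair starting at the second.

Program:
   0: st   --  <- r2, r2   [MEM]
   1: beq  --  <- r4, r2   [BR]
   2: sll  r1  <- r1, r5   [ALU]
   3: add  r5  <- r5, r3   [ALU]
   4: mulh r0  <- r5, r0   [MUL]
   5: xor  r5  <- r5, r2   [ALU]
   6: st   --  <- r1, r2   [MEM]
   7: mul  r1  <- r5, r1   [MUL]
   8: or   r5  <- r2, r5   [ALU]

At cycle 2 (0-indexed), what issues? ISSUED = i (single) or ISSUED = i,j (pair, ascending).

ISSUED = 3

[0] i0  st  -- no-port MEM/BR
[1] i1,i2  beq/sll  -- dual
[2] i3  add  -- RAW r5
[3] i4,i5  mulh/xor  -- dual
[4] i6,i7  st/mul  -- dual
[5] i8  or  -- tail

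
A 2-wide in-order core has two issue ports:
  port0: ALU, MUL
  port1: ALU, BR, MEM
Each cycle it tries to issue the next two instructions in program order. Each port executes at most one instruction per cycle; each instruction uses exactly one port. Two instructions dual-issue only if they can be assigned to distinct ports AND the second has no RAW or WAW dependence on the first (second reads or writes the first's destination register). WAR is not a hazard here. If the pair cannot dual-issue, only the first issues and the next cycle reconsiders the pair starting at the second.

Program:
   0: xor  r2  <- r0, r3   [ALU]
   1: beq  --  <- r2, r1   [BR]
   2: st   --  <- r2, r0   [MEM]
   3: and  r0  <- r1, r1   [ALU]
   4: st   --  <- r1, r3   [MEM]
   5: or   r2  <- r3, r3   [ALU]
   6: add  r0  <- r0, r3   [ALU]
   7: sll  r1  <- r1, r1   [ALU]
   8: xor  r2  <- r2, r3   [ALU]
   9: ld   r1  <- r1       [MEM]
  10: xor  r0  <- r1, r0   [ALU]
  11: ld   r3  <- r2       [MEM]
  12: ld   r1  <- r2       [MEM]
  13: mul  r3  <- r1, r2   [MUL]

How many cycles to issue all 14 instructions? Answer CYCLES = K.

c0: i0 xor.ALU  RAW r2
c1: i1 beq.BR  no-port BR/MEM
c2: i2,i3 st.MEM+and.ALU  pair
c3: i4,i5 st.MEM+or.ALU  pair
c4: i6,i7 add.ALU+sll.ALU  pair
c5: i8,i9 xor.ALU+ld.MEM  pair
c6: i10,i11 xor.ALU+ld.MEM  pair
c7: i12 ld.MEM  RAW r1
c8: i13 mul.MUL  tail

CYCLES = 9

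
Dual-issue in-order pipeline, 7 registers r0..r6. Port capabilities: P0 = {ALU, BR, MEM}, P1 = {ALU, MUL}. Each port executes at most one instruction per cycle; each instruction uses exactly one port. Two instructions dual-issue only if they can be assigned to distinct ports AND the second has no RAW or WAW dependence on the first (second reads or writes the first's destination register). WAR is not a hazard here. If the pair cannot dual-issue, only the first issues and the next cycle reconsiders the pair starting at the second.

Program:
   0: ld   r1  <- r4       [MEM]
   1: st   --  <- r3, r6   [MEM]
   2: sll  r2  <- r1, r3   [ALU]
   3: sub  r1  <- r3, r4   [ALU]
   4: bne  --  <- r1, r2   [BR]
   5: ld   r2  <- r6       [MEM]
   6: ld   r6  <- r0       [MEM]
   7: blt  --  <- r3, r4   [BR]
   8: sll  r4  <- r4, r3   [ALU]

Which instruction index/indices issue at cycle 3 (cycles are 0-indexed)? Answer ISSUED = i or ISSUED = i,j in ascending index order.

  cy0 -> i0 (ld) no-port MEM/MEM
  cy1 -> i1,i2 (st/sll) pair
  cy2 -> i3 (sub) RAW r1
  cy3 -> i4 (bne) no-port BR/MEM
  cy4 -> i5 (ld) no-port MEM/MEM
  cy5 -> i6 (ld) no-port MEM/BR
  cy6 -> i7,i8 (blt/sll) pair

ISSUED = 4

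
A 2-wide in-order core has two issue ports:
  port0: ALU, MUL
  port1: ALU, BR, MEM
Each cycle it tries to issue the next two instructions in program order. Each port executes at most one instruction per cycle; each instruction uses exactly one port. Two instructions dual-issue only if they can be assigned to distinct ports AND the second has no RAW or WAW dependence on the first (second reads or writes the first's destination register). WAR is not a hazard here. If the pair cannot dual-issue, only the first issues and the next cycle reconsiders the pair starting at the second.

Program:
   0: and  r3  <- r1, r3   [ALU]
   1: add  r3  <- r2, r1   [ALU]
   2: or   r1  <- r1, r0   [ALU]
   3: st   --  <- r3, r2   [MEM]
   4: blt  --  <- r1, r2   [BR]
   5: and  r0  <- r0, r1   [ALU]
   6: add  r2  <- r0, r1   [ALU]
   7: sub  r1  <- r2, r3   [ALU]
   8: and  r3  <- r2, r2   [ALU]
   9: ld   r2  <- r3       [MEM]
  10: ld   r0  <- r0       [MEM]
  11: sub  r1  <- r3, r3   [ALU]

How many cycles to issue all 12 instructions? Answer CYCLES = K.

CYCLES = 8

c0: i0 and.ALU  WAW r3
c1: i1,i2 add.ALU;or.ALU  dual
c2: i3 st.MEM  no-port MEM/BR
c3: i4,i5 blt.BR;and.ALU  dual
c4: i6 add.ALU  RAW r2
c5: i7,i8 sub.ALU;and.ALU  dual
c6: i9 ld.MEM  no-port MEM/MEM
c7: i10,i11 ld.MEM;sub.ALU  dual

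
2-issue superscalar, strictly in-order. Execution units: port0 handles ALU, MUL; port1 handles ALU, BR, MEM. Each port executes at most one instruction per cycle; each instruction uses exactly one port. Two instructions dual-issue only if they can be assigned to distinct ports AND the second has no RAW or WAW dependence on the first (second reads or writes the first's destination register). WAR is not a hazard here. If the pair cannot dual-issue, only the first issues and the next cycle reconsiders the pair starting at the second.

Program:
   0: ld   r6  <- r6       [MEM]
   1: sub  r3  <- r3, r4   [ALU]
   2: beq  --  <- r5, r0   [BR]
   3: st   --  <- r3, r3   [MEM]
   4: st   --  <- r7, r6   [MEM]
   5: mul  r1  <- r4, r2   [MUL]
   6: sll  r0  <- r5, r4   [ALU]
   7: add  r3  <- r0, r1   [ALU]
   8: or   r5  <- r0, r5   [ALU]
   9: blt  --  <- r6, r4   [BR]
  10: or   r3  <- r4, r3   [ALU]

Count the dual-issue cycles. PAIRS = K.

PAIRS = 4

0. ld;sub @i0&i1  | dual
1. beq @i2  | no-port BR/MEM
2. st @i3  | no-port MEM/MEM
3. st;mul @i4&i5  | dual
4. sll @i6  | RAW r0
5. add;or @i7&i8  | dual
6. blt;or @i9&i10  | dual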